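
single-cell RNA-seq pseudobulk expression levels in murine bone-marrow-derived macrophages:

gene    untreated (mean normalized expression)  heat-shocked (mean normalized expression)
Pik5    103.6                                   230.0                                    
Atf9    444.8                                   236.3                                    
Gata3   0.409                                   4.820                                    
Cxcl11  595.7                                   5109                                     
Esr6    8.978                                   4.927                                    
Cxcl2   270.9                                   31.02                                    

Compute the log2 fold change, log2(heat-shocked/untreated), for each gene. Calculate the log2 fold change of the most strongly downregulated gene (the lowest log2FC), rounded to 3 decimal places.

-3.126

log2(230.0/103.6) = 1.151  (Pik5)
log2(236.3/444.8) = -0.913  (Atf9)
log2(4.820/0.409) = 3.559  (Gata3)
log2(5109/595.7) = 3.100  (Cxcl11)
log2(4.927/8.978) = -0.866  (Esr6)
log2(31.02/270.9) = -3.126  (Cxcl2)
Cxcl2 is most strongly downregulated.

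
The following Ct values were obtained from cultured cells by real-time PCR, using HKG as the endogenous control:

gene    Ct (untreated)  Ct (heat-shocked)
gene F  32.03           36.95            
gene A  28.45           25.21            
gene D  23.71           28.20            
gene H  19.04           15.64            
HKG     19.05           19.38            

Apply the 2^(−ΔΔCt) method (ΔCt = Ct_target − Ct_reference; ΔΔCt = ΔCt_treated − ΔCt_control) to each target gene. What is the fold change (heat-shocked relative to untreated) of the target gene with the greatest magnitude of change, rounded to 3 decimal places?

gene F: ΔΔCt = (36.95−19.38) − (32.03−19.05) = 17.57 − 12.98 = 4.59; fold change = 2^-4.59 = 0.042
gene A: ΔΔCt = (25.21−19.38) − (28.45−19.05) = 5.83 − 9.40 = -3.57; fold change = 2^3.57 = 11.876
gene D: ΔΔCt = (28.20−19.38) − (23.71−19.05) = 8.82 − 4.66 = 4.16; fold change = 2^-4.16 = 0.056
gene H: ΔΔCt = (15.64−19.38) − (19.04−19.05) = -3.74 − (-0.01) = -3.73; fold change = 2^3.73 = 13.269
gene F has the largest |ΔΔCt| = 4.59.

0.042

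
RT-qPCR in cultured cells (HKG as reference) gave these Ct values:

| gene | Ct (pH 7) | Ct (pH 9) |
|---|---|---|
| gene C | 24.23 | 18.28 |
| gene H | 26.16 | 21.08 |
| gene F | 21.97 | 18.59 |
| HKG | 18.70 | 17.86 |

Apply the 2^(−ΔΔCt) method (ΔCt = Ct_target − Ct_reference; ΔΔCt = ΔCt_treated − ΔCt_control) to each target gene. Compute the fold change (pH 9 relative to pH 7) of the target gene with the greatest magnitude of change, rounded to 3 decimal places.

gene C: ΔΔCt = (18.28−17.86) − (24.23−18.70) = 0.42 − 5.53 = -5.11; fold change = 2^5.11 = 34.535
gene H: ΔΔCt = (21.08−17.86) − (26.16−18.70) = 3.22 − 7.46 = -4.24; fold change = 2^4.24 = 18.896
gene F: ΔΔCt = (18.59−17.86) − (21.97−18.70) = 0.73 − 3.27 = -2.54; fold change = 2^2.54 = 5.816
gene C has the largest |ΔΔCt| = 5.11.

34.535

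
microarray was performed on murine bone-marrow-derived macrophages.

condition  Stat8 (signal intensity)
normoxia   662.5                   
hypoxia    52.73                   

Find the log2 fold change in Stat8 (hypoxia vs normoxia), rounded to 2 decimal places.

Fold change = 52.73 / 662.5 = 0.0796
log2(0.0796) = -3.651

-3.65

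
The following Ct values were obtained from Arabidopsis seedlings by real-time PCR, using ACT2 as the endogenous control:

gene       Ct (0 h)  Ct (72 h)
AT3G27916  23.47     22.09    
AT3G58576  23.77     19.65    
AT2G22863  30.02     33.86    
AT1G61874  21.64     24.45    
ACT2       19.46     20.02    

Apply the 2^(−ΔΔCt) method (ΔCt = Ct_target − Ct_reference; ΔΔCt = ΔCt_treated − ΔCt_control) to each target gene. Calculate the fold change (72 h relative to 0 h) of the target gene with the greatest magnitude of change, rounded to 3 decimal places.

25.634

AT3G27916: ΔΔCt = (22.09−20.02) − (23.47−19.46) = 2.07 − 4.01 = -1.94; fold change = 2^1.94 = 3.837
AT3G58576: ΔΔCt = (19.65−20.02) − (23.77−19.46) = -0.37 − 4.31 = -4.68; fold change = 2^4.68 = 25.634
AT2G22863: ΔΔCt = (33.86−20.02) − (30.02−19.46) = 13.84 − 10.56 = 3.28; fold change = 2^-3.28 = 0.103
AT1G61874: ΔΔCt = (24.45−20.02) − (21.64−19.46) = 4.43 − 2.18 = 2.25; fold change = 2^-2.25 = 0.210
AT3G58576 has the largest |ΔΔCt| = 4.68.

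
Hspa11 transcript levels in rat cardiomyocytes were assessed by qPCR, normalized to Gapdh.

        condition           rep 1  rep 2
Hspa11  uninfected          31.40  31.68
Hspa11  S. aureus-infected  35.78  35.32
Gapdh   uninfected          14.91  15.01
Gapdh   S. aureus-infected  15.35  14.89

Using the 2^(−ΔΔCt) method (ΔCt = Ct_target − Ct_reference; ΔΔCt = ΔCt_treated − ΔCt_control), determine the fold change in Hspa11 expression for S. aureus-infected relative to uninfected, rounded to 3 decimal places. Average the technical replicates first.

Mean Ct: Hspa11 uninfected 31.540; Hspa11 S. aureus-infected 35.550; Gapdh uninfected 14.960; Gapdh S. aureus-infected 15.120
ΔCt(uninfected) = 31.540 − 14.960 = 16.580
ΔCt(S. aureus-infected) = 35.550 − 15.120 = 20.430
ΔΔCt = 20.430 − 16.580 = 3.850
Fold change = 2^(−3.850) = 0.0693

0.069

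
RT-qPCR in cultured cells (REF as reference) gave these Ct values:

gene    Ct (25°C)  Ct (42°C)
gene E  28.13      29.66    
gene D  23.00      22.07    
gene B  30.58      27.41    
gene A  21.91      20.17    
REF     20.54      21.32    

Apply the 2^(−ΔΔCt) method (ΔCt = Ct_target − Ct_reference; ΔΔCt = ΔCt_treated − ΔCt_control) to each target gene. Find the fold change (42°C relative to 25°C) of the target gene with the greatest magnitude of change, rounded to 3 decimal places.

15.455

gene E: ΔΔCt = (29.66−21.32) − (28.13−20.54) = 8.34 − 7.59 = 0.75; fold change = 2^-0.75 = 0.595
gene D: ΔΔCt = (22.07−21.32) − (23.00−20.54) = 0.75 − 2.46 = -1.71; fold change = 2^1.71 = 3.272
gene B: ΔΔCt = (27.41−21.32) − (30.58−20.54) = 6.09 − 10.04 = -3.95; fold change = 2^3.95 = 15.455
gene A: ΔΔCt = (20.17−21.32) − (21.91−20.54) = -1.15 − 1.37 = -2.52; fold change = 2^2.52 = 5.736
gene B has the largest |ΔΔCt| = 3.95.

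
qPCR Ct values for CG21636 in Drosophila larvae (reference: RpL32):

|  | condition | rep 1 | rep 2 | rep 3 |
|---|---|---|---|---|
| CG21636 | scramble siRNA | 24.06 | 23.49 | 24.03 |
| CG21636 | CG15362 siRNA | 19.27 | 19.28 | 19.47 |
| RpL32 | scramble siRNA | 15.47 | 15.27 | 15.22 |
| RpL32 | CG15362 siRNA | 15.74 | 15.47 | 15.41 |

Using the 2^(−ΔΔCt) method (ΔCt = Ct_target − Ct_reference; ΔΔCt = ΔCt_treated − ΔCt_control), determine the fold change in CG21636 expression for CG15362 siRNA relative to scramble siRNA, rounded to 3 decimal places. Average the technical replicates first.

Mean Ct: CG21636 scramble siRNA 23.860; CG21636 CG15362 siRNA 19.340; RpL32 scramble siRNA 15.320; RpL32 CG15362 siRNA 15.540
ΔCt(scramble siRNA) = 23.860 − 15.320 = 8.540
ΔCt(CG15362 siRNA) = 19.340 − 15.540 = 3.800
ΔΔCt = 3.800 − 8.540 = -4.740
Fold change = 2^(−(-4.740)) = 2^4.740 = 26.7228

26.723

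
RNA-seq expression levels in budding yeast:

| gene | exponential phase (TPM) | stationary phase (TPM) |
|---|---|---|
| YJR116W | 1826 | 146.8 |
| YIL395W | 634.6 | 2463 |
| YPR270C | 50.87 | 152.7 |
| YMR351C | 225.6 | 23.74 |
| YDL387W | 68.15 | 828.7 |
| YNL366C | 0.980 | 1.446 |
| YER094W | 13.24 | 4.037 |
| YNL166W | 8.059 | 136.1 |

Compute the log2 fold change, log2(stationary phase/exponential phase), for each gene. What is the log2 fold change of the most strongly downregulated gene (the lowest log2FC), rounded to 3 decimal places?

-3.637

log2(146.8/1826) = -3.637  (YJR116W)
log2(2463/634.6) = 1.956  (YIL395W)
log2(152.7/50.87) = 1.586  (YPR270C)
log2(23.74/225.6) = -3.248  (YMR351C)
log2(828.7/68.15) = 3.604  (YDL387W)
log2(1.446/0.980) = 0.561  (YNL366C)
log2(4.037/13.24) = -1.714  (YER094W)
log2(136.1/8.059) = 4.078  (YNL166W)
YJR116W is most strongly downregulated.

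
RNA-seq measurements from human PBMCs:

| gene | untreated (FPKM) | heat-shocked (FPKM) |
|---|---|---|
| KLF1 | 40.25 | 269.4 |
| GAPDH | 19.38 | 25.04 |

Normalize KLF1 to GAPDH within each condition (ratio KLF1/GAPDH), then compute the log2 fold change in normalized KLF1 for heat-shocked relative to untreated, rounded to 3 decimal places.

2.373

KLF1/GAPDH (untreated) = 40.25 / 19.38 = 2.0769
KLF1/GAPDH (heat-shocked) = 269.4 / 25.04 = 10.759
Fold change = 10.759 / 2.0769 = 5.1803
log2(5.1803) = 2.3730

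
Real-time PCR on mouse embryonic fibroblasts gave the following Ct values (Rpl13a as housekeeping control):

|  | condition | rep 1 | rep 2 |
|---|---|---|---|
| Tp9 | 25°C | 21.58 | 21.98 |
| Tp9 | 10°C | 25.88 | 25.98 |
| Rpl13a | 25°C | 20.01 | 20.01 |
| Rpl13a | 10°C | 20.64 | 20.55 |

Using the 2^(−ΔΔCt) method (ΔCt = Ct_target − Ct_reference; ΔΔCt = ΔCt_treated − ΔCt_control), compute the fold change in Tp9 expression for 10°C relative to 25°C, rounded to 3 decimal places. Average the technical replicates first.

Mean Ct: Tp9 25°C 21.780; Tp9 10°C 25.930; Rpl13a 25°C 20.010; Rpl13a 10°C 20.595
ΔCt(25°C) = 21.780 − 20.010 = 1.770
ΔCt(10°C) = 25.930 − 20.595 = 5.335
ΔΔCt = 5.335 − 1.770 = 3.565
Fold change = 2^(−3.565) = 0.0845

0.084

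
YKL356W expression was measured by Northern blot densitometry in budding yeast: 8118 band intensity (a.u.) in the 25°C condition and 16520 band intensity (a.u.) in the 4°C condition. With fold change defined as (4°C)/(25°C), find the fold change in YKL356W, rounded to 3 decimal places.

Fold change = 16520 / 8118 = 2.0350
YKL356W is upregulated.

2.035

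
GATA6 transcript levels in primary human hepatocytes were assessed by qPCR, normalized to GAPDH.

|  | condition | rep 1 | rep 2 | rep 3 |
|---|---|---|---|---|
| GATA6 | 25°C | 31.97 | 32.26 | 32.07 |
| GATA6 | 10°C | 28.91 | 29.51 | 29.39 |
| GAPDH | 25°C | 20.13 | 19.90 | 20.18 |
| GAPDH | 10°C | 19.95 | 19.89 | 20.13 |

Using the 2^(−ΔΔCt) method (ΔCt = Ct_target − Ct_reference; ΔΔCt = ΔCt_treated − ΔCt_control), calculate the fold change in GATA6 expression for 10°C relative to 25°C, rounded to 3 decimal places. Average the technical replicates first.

6.727

Mean Ct: GATA6 25°C 32.100; GATA6 10°C 29.270; GAPDH 25°C 20.070; GAPDH 10°C 19.990
ΔCt(25°C) = 32.100 − 20.070 = 12.030
ΔCt(10°C) = 29.270 − 19.990 = 9.280
ΔΔCt = 9.280 − 12.030 = -2.750
Fold change = 2^(−(-2.750)) = 2^2.750 = 6.7272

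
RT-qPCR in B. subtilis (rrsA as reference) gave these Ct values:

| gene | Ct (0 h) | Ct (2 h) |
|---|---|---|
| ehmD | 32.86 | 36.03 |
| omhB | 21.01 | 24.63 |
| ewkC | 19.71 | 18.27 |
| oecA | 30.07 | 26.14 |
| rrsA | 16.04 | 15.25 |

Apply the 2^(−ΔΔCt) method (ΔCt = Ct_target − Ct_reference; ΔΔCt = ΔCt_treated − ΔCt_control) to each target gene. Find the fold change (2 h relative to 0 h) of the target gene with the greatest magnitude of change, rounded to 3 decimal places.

ehmD: ΔΔCt = (36.03−15.25) − (32.86−16.04) = 20.78 − 16.82 = 3.96; fold change = 2^-3.96 = 0.064
omhB: ΔΔCt = (24.63−15.25) − (21.01−16.04) = 9.38 − 4.97 = 4.41; fold change = 2^-4.41 = 0.047
ewkC: ΔΔCt = (18.27−15.25) − (19.71−16.04) = 3.02 − 3.67 = -0.65; fold change = 2^0.65 = 1.569
oecA: ΔΔCt = (26.14−15.25) − (30.07−16.04) = 10.89 − 14.03 = -3.14; fold change = 2^3.14 = 8.815
omhB has the largest |ΔΔCt| = 4.41.

0.047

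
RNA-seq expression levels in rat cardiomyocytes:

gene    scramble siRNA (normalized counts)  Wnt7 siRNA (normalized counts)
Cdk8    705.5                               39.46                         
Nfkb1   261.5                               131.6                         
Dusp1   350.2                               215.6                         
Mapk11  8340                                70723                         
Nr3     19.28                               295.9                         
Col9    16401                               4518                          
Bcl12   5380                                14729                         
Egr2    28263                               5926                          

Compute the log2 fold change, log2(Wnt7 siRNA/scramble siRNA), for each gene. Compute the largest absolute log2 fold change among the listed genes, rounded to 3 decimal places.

4.160

log2(39.46/705.5) = -4.160  (Cdk8)
log2(131.6/261.5) = -0.991  (Nfkb1)
log2(215.6/350.2) = -0.700  (Dusp1)
log2(70723/8340) = 3.084  (Mapk11)
log2(295.9/19.28) = 3.940  (Nr3)
log2(4518/16401) = -1.860  (Col9)
log2(14729/5380) = 1.453  (Bcl12)
log2(5926/28263) = -2.254  (Egr2)
The largest magnitude belongs to Cdk8.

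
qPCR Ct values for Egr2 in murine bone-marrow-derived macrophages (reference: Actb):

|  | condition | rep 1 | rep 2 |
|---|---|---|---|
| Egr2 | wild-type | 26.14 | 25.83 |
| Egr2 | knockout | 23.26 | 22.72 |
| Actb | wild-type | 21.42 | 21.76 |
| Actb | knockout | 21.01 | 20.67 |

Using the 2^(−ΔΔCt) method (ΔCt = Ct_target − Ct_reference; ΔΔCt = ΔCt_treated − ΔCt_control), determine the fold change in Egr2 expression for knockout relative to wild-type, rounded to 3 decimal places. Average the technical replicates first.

4.740

Mean Ct: Egr2 wild-type 25.985; Egr2 knockout 22.990; Actb wild-type 21.590; Actb knockout 20.840
ΔCt(wild-type) = 25.985 − 21.590 = 4.395
ΔCt(knockout) = 22.990 − 20.840 = 2.150
ΔΔCt = 2.150 − 4.395 = -2.245
Fold change = 2^(−(-2.245)) = 2^2.245 = 4.7404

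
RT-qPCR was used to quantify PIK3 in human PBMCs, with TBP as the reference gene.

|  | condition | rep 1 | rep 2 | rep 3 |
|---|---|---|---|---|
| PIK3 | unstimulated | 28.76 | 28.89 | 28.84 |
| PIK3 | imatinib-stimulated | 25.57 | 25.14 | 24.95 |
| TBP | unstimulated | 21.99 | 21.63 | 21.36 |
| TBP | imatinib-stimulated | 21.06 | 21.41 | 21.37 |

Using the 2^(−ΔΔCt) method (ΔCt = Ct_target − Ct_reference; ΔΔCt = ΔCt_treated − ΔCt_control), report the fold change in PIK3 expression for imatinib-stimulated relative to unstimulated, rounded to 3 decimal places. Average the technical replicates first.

9.383

Mean Ct: PIK3 unstimulated 28.830; PIK3 imatinib-stimulated 25.220; TBP unstimulated 21.660; TBP imatinib-stimulated 21.280
ΔCt(unstimulated) = 28.830 − 21.660 = 7.170
ΔCt(imatinib-stimulated) = 25.220 − 21.280 = 3.940
ΔΔCt = 3.940 − 7.170 = -3.230
Fold change = 2^(−(-3.230)) = 2^3.230 = 9.3827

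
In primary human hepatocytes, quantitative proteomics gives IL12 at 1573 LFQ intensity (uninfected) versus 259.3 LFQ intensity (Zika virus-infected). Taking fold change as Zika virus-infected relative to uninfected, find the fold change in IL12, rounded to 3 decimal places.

Fold change = 259.3 / 1573 = 0.1648
IL12 is downregulated.

0.165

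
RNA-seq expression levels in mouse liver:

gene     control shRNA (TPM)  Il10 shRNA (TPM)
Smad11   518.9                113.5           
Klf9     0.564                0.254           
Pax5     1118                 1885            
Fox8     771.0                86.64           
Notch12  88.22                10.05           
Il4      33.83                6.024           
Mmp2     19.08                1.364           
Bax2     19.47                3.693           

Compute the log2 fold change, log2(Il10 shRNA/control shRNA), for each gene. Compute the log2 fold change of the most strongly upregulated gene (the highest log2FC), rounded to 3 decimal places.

0.754

log2(113.5/518.9) = -2.193  (Smad11)
log2(0.254/0.564) = -1.151  (Klf9)
log2(1885/1118) = 0.754  (Pax5)
log2(86.64/771.0) = -3.154  (Fox8)
log2(10.05/88.22) = -3.134  (Notch12)
log2(6.024/33.83) = -2.490  (Il4)
log2(1.364/19.08) = -3.806  (Mmp2)
log2(3.693/19.47) = -2.398  (Bax2)
Pax5 is most strongly upregulated.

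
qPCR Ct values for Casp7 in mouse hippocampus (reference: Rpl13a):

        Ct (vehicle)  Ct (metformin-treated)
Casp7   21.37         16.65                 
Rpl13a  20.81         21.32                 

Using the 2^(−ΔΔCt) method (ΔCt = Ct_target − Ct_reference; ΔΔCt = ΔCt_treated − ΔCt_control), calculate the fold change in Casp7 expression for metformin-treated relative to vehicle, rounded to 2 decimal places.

ΔCt(vehicle) = 21.370 − 20.810 = 0.560
ΔCt(metformin-treated) = 16.650 − 21.320 = -4.670
ΔΔCt = -4.670 − 0.560 = -5.230
Fold change = 2^(−(-5.230)) = 2^5.230 = 37.531

37.53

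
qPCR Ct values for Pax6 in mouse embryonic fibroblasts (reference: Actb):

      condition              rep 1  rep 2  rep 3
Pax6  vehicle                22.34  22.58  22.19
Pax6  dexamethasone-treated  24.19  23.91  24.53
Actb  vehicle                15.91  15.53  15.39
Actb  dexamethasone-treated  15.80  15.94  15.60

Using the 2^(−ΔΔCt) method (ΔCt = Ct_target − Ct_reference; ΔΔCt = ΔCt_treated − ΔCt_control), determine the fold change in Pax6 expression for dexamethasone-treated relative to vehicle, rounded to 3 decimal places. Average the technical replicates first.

0.314

Mean Ct: Pax6 vehicle 22.370; Pax6 dexamethasone-treated 24.210; Actb vehicle 15.610; Actb dexamethasone-treated 15.780
ΔCt(vehicle) = 22.370 − 15.610 = 6.760
ΔCt(dexamethasone-treated) = 24.210 − 15.780 = 8.430
ΔΔCt = 8.430 − 6.760 = 1.670
Fold change = 2^(−1.670) = 0.3143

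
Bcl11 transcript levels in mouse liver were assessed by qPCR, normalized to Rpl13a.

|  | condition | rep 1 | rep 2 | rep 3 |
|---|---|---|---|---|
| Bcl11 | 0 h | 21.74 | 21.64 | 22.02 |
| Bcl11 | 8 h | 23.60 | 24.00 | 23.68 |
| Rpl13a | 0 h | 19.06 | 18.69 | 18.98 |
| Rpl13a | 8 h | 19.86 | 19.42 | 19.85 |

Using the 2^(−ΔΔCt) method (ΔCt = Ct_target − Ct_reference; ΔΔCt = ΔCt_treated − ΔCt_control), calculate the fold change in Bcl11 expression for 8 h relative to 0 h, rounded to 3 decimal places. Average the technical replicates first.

0.448

Mean Ct: Bcl11 0 h 21.800; Bcl11 8 h 23.760; Rpl13a 0 h 18.910; Rpl13a 8 h 19.710
ΔCt(0 h) = 21.800 − 18.910 = 2.890
ΔCt(8 h) = 23.760 − 19.710 = 4.050
ΔΔCt = 4.050 − 2.890 = 1.160
Fold change = 2^(−1.160) = 0.4475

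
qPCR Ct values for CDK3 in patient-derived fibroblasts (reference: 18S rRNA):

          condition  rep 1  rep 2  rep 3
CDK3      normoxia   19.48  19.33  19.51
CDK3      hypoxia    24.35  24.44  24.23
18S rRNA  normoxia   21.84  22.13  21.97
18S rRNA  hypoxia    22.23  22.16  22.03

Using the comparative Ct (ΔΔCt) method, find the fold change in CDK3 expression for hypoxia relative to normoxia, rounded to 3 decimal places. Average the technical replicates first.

Mean Ct: CDK3 normoxia 19.440; CDK3 hypoxia 24.340; 18S rRNA normoxia 21.980; 18S rRNA hypoxia 22.140
ΔCt(normoxia) = 19.440 − 21.980 = -2.540
ΔCt(hypoxia) = 24.340 − 22.140 = 2.200
ΔΔCt = 2.200 − (-2.540) = 4.740
Fold change = 2^(−4.740) = 0.0374

0.037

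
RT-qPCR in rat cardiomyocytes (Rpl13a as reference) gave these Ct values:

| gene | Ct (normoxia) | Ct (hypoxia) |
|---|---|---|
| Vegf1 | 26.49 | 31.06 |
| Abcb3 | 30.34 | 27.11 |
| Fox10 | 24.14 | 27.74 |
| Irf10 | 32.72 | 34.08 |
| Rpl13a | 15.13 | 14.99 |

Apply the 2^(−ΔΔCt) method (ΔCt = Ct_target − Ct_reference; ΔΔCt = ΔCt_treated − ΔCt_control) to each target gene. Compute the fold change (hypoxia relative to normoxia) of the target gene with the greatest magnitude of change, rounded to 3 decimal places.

Vegf1: ΔΔCt = (31.06−14.99) − (26.49−15.13) = 16.07 − 11.36 = 4.71; fold change = 2^-4.71 = 0.038
Abcb3: ΔΔCt = (27.11−14.99) − (30.34−15.13) = 12.12 − 15.21 = -3.09; fold change = 2^3.09 = 8.515
Fox10: ΔΔCt = (27.74−14.99) − (24.14−15.13) = 12.75 − 9.01 = 3.74; fold change = 2^-3.74 = 0.075
Irf10: ΔΔCt = (34.08−14.99) − (32.72−15.13) = 19.09 − 17.59 = 1.50; fold change = 2^-1.50 = 0.354
Vegf1 has the largest |ΔΔCt| = 4.71.

0.038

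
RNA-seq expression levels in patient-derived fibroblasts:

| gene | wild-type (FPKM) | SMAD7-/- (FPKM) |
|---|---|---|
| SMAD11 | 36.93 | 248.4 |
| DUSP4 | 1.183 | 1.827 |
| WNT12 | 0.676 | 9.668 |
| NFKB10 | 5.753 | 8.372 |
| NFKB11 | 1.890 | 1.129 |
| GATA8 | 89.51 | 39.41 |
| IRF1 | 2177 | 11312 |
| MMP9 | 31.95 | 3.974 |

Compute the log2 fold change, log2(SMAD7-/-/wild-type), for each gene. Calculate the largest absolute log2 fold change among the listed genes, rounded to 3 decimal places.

log2(248.4/36.93) = 2.750  (SMAD11)
log2(1.827/1.183) = 0.627  (DUSP4)
log2(9.668/0.676) = 3.838  (WNT12)
log2(8.372/5.753) = 0.541  (NFKB10)
log2(1.129/1.890) = -0.743  (NFKB11)
log2(39.41/89.51) = -1.183  (GATA8)
log2(11312/2177) = 2.377  (IRF1)
log2(3.974/31.95) = -3.007  (MMP9)
The largest magnitude belongs to WNT12.

3.838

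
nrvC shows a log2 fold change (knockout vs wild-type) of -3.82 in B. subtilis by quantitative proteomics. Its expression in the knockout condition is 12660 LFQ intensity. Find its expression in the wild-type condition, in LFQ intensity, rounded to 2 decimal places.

Fold change = 2^(-3.82) = 0.0708
wild-type expression = 12660 / 0.0708 = 178800.32

178800.32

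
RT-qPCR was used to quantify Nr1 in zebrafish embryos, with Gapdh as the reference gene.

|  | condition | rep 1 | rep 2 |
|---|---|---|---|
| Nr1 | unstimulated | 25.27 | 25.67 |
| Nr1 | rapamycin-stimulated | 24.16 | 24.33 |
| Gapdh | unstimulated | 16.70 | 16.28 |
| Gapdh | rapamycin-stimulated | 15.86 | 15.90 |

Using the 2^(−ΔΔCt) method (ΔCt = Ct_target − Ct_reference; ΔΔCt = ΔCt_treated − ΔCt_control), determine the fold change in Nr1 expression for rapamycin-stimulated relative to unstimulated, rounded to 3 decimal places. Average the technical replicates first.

1.532

Mean Ct: Nr1 unstimulated 25.470; Nr1 rapamycin-stimulated 24.245; Gapdh unstimulated 16.490; Gapdh rapamycin-stimulated 15.880
ΔCt(unstimulated) = 25.470 − 16.490 = 8.980
ΔCt(rapamycin-stimulated) = 24.245 − 15.880 = 8.365
ΔΔCt = 8.365 − 8.980 = -0.615
Fold change = 2^(−(-0.615)) = 2^0.615 = 1.5316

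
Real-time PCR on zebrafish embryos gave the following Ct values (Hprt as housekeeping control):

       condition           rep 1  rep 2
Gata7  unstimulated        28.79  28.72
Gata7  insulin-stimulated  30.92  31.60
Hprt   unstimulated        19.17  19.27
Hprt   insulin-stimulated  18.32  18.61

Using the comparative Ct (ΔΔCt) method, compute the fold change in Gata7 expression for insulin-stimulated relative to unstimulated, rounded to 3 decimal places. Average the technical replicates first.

0.104

Mean Ct: Gata7 unstimulated 28.755; Gata7 insulin-stimulated 31.260; Hprt unstimulated 19.220; Hprt insulin-stimulated 18.465
ΔCt(unstimulated) = 28.755 − 19.220 = 9.535
ΔCt(insulin-stimulated) = 31.260 − 18.465 = 12.795
ΔΔCt = 12.795 − 9.535 = 3.260
Fold change = 2^(−3.260) = 0.1044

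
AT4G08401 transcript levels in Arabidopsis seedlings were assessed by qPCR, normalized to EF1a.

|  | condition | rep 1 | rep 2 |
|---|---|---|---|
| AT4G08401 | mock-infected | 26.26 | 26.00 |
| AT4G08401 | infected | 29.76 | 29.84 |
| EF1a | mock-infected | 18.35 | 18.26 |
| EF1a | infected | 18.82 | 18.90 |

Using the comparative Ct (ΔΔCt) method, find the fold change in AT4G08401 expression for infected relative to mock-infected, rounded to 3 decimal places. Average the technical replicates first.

0.115

Mean Ct: AT4G08401 mock-infected 26.130; AT4G08401 infected 29.800; EF1a mock-infected 18.305; EF1a infected 18.860
ΔCt(mock-infected) = 26.130 − 18.305 = 7.825
ΔCt(infected) = 29.800 − 18.860 = 10.940
ΔΔCt = 10.940 − 7.825 = 3.115
Fold change = 2^(−3.115) = 0.1154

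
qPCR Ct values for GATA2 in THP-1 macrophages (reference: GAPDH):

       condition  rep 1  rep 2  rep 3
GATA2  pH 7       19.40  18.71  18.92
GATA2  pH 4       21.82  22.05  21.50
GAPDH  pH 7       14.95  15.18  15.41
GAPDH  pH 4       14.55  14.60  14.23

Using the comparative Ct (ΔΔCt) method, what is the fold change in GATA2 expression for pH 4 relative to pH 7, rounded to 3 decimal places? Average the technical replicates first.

0.088

Mean Ct: GATA2 pH 7 19.010; GATA2 pH 4 21.790; GAPDH pH 7 15.180; GAPDH pH 4 14.460
ΔCt(pH 7) = 19.010 − 15.180 = 3.830
ΔCt(pH 4) = 21.790 − 14.460 = 7.330
ΔΔCt = 7.330 − 3.830 = 3.500
Fold change = 2^(−3.500) = 0.0884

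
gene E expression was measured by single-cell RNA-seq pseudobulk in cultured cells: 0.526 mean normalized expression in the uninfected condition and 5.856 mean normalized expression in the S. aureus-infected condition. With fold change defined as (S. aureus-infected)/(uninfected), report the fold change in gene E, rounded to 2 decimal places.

11.13

Fold change = 5.856 / 0.526 = 11.133
gene E is upregulated.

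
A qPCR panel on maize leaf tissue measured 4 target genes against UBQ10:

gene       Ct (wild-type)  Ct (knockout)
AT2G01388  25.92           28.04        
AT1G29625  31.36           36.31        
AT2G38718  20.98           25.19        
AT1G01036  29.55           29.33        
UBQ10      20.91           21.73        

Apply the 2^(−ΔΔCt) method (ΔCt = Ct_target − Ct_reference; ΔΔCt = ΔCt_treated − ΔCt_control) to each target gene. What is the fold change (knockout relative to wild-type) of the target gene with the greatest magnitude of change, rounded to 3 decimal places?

0.057

AT2G01388: ΔΔCt = (28.04−21.73) − (25.92−20.91) = 6.31 − 5.01 = 1.30; fold change = 2^-1.30 = 0.406
AT1G29625: ΔΔCt = (36.31−21.73) − (31.36−20.91) = 14.58 − 10.45 = 4.13; fold change = 2^-4.13 = 0.057
AT2G38718: ΔΔCt = (25.19−21.73) − (20.98−20.91) = 3.46 − 0.07 = 3.39; fold change = 2^-3.39 = 0.095
AT1G01036: ΔΔCt = (29.33−21.73) − (29.55−20.91) = 7.60 − 8.64 = -1.04; fold change = 2^1.04 = 2.056
AT1G29625 has the largest |ΔΔCt| = 4.13.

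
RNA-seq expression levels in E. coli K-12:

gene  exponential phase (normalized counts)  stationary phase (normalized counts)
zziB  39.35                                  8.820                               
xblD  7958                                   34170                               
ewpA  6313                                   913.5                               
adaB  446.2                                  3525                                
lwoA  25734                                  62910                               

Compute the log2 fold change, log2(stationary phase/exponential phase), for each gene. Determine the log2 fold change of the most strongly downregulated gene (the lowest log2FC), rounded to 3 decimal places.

log2(8.820/39.35) = -2.158  (zziB)
log2(34170/7958) = 2.102  (xblD)
log2(913.5/6313) = -2.789  (ewpA)
log2(3525/446.2) = 2.982  (adaB)
log2(62910/25734) = 1.290  (lwoA)
ewpA is most strongly downregulated.

-2.789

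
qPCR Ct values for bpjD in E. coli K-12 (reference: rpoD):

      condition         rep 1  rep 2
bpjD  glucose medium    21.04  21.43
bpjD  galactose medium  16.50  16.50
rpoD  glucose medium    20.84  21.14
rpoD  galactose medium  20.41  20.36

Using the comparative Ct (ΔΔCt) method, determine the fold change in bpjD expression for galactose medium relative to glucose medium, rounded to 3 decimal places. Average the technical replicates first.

Mean Ct: bpjD glucose medium 21.235; bpjD galactose medium 16.500; rpoD glucose medium 20.990; rpoD galactose medium 20.385
ΔCt(glucose medium) = 21.235 − 20.990 = 0.245
ΔCt(galactose medium) = 16.500 − 20.385 = -3.885
ΔΔCt = -3.885 − 0.245 = -4.130
Fold change = 2^(−(-4.130)) = 2^4.130 = 17.5087

17.509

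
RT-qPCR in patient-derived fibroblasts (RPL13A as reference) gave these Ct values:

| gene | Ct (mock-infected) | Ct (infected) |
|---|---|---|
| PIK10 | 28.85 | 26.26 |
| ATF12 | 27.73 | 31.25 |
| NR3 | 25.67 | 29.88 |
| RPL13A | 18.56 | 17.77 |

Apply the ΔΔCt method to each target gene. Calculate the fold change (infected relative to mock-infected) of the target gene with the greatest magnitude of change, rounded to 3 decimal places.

PIK10: ΔΔCt = (26.26−17.77) − (28.85−18.56) = 8.49 − 10.29 = -1.80; fold change = 2^1.80 = 3.482
ATF12: ΔΔCt = (31.25−17.77) − (27.73−18.56) = 13.48 − 9.17 = 4.31; fold change = 2^-4.31 = 0.050
NR3: ΔΔCt = (29.88−17.77) − (25.67−18.56) = 12.11 − 7.11 = 5.00; fold change = 2^-5.00 = 0.031
NR3 has the largest |ΔΔCt| = 5.00.

0.031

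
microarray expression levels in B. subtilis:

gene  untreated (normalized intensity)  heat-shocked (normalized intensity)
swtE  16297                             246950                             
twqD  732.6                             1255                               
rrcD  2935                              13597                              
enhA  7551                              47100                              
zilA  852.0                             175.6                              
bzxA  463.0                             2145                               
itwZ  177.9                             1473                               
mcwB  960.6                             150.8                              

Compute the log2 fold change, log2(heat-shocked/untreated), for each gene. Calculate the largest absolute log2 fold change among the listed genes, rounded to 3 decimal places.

3.922

log2(246950/16297) = 3.922  (swtE)
log2(1255/732.6) = 0.777  (twqD)
log2(13597/2935) = 2.212  (rrcD)
log2(47100/7551) = 2.641  (enhA)
log2(175.6/852.0) = -2.279  (zilA)
log2(2145/463.0) = 2.212  (bzxA)
log2(1473/177.9) = 3.050  (itwZ)
log2(150.8/960.6) = -2.671  (mcwB)
The largest magnitude belongs to swtE.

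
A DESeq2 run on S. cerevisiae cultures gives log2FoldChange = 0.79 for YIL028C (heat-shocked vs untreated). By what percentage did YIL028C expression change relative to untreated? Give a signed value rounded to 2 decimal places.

72.91%

Fold change = 2^(0.79) = 1.7291
Percent change = (FC − 1) × 100% = (1.7291 − 1) × 100 = 72.91%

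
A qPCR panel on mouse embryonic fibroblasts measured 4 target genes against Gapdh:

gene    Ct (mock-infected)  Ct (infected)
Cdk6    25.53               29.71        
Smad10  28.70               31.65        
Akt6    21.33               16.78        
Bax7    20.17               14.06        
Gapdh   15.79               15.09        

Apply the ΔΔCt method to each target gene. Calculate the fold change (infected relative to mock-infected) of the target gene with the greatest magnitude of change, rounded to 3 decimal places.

42.518

Cdk6: ΔΔCt = (29.71−15.09) − (25.53−15.79) = 14.62 − 9.74 = 4.88; fold change = 2^-4.88 = 0.034
Smad10: ΔΔCt = (31.65−15.09) − (28.70−15.79) = 16.56 − 12.91 = 3.65; fold change = 2^-3.65 = 0.080
Akt6: ΔΔCt = (16.78−15.09) − (21.33−15.79) = 1.69 − 5.54 = -3.85; fold change = 2^3.85 = 14.420
Bax7: ΔΔCt = (14.06−15.09) − (20.17−15.79) = -1.03 − 4.38 = -5.41; fold change = 2^5.41 = 42.518
Bax7 has the largest |ΔΔCt| = 5.41.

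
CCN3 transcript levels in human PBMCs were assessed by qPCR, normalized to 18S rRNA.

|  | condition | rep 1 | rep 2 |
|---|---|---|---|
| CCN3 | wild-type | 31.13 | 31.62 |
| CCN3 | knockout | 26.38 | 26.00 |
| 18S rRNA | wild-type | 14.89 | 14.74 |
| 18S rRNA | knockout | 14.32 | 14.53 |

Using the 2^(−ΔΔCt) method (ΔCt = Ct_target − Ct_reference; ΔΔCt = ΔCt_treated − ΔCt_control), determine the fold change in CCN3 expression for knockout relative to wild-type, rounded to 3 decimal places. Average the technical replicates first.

Mean Ct: CCN3 wild-type 31.375; CCN3 knockout 26.190; 18S rRNA wild-type 14.815; 18S rRNA knockout 14.425
ΔCt(wild-type) = 31.375 − 14.815 = 16.560
ΔCt(knockout) = 26.190 − 14.425 = 11.765
ΔΔCt = 11.765 − 16.560 = -4.795
Fold change = 2^(−(-4.795)) = 2^4.795 = 27.7612

27.761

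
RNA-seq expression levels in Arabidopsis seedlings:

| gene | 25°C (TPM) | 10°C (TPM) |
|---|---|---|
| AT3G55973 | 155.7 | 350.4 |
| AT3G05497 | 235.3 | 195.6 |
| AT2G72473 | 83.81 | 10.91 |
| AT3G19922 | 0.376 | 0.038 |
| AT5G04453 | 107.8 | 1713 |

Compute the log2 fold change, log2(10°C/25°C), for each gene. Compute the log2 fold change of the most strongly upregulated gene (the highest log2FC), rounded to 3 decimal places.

log2(350.4/155.7) = 1.170  (AT3G55973)
log2(195.6/235.3) = -0.267  (AT3G05497)
log2(10.91/83.81) = -2.941  (AT2G72473)
log2(0.038/0.376) = -3.307  (AT3G19922)
log2(1713/107.8) = 3.990  (AT5G04453)
AT5G04453 is most strongly upregulated.

3.990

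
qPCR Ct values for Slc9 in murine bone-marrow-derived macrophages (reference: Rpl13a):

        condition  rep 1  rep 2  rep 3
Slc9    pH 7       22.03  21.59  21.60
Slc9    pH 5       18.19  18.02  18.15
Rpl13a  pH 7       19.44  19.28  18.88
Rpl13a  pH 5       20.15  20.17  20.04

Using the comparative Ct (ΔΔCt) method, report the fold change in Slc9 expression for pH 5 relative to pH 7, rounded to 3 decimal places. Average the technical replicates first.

Mean Ct: Slc9 pH 7 21.740; Slc9 pH 5 18.120; Rpl13a pH 7 19.200; Rpl13a pH 5 20.120
ΔCt(pH 7) = 21.740 − 19.200 = 2.540
ΔCt(pH 5) = 18.120 − 20.120 = -2.000
ΔΔCt = -2.000 − 2.540 = -4.540
Fold change = 2^(−(-4.540)) = 2^4.540 = 23.2636

23.264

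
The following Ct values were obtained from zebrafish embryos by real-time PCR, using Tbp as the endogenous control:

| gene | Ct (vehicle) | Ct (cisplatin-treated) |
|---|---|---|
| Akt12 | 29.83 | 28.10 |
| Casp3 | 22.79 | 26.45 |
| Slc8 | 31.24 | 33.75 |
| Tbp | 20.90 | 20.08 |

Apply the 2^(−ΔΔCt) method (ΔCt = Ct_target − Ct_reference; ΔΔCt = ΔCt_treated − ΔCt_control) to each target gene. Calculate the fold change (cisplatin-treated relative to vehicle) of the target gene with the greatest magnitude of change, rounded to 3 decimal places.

Akt12: ΔΔCt = (28.10−20.08) − (29.83−20.90) = 8.02 − 8.93 = -0.91; fold change = 2^0.91 = 1.879
Casp3: ΔΔCt = (26.45−20.08) − (22.79−20.90) = 6.37 − 1.89 = 4.48; fold change = 2^-4.48 = 0.045
Slc8: ΔΔCt = (33.75−20.08) − (31.24−20.90) = 13.67 − 10.34 = 3.33; fold change = 2^-3.33 = 0.099
Casp3 has the largest |ΔΔCt| = 4.48.

0.045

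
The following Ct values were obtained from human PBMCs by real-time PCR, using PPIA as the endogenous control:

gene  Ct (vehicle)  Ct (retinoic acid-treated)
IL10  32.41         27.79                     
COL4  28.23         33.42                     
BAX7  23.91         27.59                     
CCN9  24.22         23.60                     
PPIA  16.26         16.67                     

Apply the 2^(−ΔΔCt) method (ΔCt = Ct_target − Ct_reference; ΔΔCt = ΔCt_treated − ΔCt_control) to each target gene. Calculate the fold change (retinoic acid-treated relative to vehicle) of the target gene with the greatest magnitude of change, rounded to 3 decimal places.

IL10: ΔΔCt = (27.79−16.67) − (32.41−16.26) = 11.12 − 16.15 = -5.03; fold change = 2^5.03 = 32.672
COL4: ΔΔCt = (33.42−16.67) − (28.23−16.26) = 16.75 − 11.97 = 4.78; fold change = 2^-4.78 = 0.036
BAX7: ΔΔCt = (27.59−16.67) − (23.91−16.26) = 10.92 − 7.65 = 3.27; fold change = 2^-3.27 = 0.104
CCN9: ΔΔCt = (23.60−16.67) − (24.22−16.26) = 6.93 − 7.96 = -1.03; fold change = 2^1.03 = 2.042
IL10 has the largest |ΔΔCt| = 5.03.

32.672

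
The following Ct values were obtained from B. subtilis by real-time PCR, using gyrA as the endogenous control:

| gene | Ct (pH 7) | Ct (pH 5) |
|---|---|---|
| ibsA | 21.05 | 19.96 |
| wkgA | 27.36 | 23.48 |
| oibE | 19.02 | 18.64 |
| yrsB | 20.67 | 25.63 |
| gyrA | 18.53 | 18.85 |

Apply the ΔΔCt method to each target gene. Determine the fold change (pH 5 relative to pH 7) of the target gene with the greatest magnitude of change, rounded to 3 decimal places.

0.040

ibsA: ΔΔCt = (19.96−18.85) − (21.05−18.53) = 1.11 − 2.52 = -1.41; fold change = 2^1.41 = 2.657
wkgA: ΔΔCt = (23.48−18.85) − (27.36−18.53) = 4.63 − 8.83 = -4.20; fold change = 2^4.20 = 18.379
oibE: ΔΔCt = (18.64−18.85) − (19.02−18.53) = -0.21 − 0.49 = -0.70; fold change = 2^0.70 = 1.625
yrsB: ΔΔCt = (25.63−18.85) − (20.67−18.53) = 6.78 − 2.14 = 4.64; fold change = 2^-4.64 = 0.040
yrsB has the largest |ΔΔCt| = 4.64.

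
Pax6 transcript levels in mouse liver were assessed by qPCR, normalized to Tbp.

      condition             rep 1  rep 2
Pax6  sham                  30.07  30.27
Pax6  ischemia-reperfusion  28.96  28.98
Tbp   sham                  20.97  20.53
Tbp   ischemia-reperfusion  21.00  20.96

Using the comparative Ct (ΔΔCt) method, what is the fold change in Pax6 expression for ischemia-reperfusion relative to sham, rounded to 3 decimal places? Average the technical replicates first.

Mean Ct: Pax6 sham 30.170; Pax6 ischemia-reperfusion 28.970; Tbp sham 20.750; Tbp ischemia-reperfusion 20.980
ΔCt(sham) = 30.170 − 20.750 = 9.420
ΔCt(ischemia-reperfusion) = 28.970 − 20.980 = 7.990
ΔΔCt = 7.990 − 9.420 = -1.430
Fold change = 2^(−(-1.430)) = 2^1.430 = 2.6945

2.694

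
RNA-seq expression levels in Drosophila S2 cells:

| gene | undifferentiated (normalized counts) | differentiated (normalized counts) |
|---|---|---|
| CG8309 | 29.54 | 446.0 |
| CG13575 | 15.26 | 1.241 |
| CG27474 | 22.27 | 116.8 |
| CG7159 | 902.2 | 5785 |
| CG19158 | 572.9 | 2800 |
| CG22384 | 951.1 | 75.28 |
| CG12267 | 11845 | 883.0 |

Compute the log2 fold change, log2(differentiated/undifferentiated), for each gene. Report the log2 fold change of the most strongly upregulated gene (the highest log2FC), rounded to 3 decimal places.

log2(446.0/29.54) = 3.916  (CG8309)
log2(1.241/15.26) = -3.620  (CG13575)
log2(116.8/22.27) = 2.391  (CG27474)
log2(5785/902.2) = 2.681  (CG7159)
log2(2800/572.9) = 2.289  (CG19158)
log2(75.28/951.1) = -3.659  (CG22384)
log2(883.0/11845) = -3.746  (CG12267)
CG8309 is most strongly upregulated.

3.916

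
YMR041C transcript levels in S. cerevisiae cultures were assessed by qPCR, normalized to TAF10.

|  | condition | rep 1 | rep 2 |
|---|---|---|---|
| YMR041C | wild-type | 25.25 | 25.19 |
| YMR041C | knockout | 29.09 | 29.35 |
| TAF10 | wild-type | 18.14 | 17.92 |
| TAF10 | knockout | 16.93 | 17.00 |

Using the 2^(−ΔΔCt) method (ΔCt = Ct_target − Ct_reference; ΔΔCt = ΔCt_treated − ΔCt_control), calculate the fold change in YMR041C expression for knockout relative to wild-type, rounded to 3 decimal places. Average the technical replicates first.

0.030

Mean Ct: YMR041C wild-type 25.220; YMR041C knockout 29.220; TAF10 wild-type 18.030; TAF10 knockout 16.965
ΔCt(wild-type) = 25.220 − 18.030 = 7.190
ΔCt(knockout) = 29.220 − 16.965 = 12.255
ΔΔCt = 12.255 − 7.190 = 5.065
Fold change = 2^(−5.065) = 0.0299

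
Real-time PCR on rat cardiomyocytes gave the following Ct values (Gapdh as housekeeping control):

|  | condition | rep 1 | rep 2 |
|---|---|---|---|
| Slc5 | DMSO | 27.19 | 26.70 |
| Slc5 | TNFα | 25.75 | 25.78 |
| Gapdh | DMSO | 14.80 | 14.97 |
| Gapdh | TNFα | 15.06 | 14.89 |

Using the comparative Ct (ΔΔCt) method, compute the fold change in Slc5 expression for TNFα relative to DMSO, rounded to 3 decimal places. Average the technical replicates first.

2.412

Mean Ct: Slc5 DMSO 26.945; Slc5 TNFα 25.765; Gapdh DMSO 14.885; Gapdh TNFα 14.975
ΔCt(DMSO) = 26.945 − 14.885 = 12.060
ΔCt(TNFα) = 25.765 − 14.975 = 10.790
ΔΔCt = 10.790 − 12.060 = -1.270
Fold change = 2^(−(-1.270)) = 2^1.270 = 2.4116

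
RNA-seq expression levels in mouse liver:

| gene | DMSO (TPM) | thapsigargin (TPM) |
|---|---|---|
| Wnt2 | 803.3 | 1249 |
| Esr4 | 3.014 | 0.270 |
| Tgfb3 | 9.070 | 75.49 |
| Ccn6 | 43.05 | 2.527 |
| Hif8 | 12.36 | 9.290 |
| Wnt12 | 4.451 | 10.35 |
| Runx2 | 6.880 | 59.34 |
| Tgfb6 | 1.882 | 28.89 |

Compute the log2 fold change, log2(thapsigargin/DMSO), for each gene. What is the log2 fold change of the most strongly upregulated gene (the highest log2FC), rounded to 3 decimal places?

3.940

log2(1249/803.3) = 0.637  (Wnt2)
log2(0.270/3.014) = -3.481  (Esr4)
log2(75.49/9.070) = 3.057  (Tgfb3)
log2(2.527/43.05) = -4.091  (Ccn6)
log2(9.290/12.36) = -0.412  (Hif8)
log2(10.35/4.451) = 1.217  (Wnt12)
log2(59.34/6.880) = 3.109  (Runx2)
log2(28.89/1.882) = 3.940  (Tgfb6)
Tgfb6 is most strongly upregulated.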